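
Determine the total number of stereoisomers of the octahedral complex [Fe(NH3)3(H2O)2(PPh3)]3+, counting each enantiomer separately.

In an octahedral complex each vertex has one trans partner and four cis neighbours.
The distinct arrangements are (3 in all): NH3 mer, H2O trans; NH3 fac, H2O cis; NH3 mer, H2O cis.
Each arrangement has an internal mirror plane or centre of symmetry, so none is chiral.

3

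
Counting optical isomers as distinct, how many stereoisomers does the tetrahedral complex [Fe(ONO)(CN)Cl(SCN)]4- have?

2

All four vertices of a tetrahedron are equivalent and mutually adjacent, so cis/trans isomerism cannot arise.
Only one geometric arrangement is possible; it has no improper symmetry element, so it exists as a pair of enantiomers (2 stereoisomers).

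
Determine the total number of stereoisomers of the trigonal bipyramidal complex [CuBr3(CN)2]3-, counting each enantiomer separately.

A trigonal bipyramid has two axial and three equatorial sites, which are chemically inequivalent.
There are 3 geometric isomers: CN both equatorial; CN one axial, one equatorial; CN both axial.
Each arrangement has an internal mirror plane or centre of symmetry, so none is chiral.

3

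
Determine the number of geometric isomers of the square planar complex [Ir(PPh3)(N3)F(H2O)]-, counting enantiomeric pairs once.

A square has two trans pairs of vertices; adjacent vertices are cis.
Systematic placement gives 3 geometric isomers: (F/N3 trans, H2O/PPh3 trans); (F/PPh3 trans, H2O/N3 trans); (F/H2O trans, N3/PPh3 trans).

3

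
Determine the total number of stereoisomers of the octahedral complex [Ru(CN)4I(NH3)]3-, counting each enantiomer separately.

2

In an octahedral complex each vertex has one trans partner and four cis neighbours.
There are 2 geometric isomers: I and NH3 mutually trans; I and NH3 mutually cis.
Each arrangement has an internal mirror plane or centre of symmetry, so none is chiral.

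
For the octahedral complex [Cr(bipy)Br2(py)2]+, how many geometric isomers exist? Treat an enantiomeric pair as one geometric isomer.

The six octahedral sites form three mutually perpendicular trans pairs.
Each bipy is bidentate and must span two cis positions.
The distinct arrangements are (3 in all): Br trans, py cis; Br cis, py trans; Br cis, py cis (chiral).

3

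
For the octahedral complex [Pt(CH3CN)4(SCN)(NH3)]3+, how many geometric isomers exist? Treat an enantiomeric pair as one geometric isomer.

2

The six octahedral sites form three mutually perpendicular trans pairs.
Systematic placement gives 2 geometric isomers: SCN and NH3 mutually trans; SCN and NH3 mutually cis.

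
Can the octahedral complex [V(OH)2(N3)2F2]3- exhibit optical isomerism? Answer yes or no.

An octahedron has six vertices in three trans pairs; every non-trans pair is cis.
Working through the distinct placements yields 5 geometric isomers: OH trans, N3 trans, F trans; OH cis, N3 cis, F trans; OH trans, N3 cis, F cis; OH cis, N3 cis, F cis (chiral); OH cis, N3 trans, F cis.
One of these lacks any improper symmetry element and so occurs as an enantiomeric pair, giving 5 + 1 = 6 stereoisomers in total.

yes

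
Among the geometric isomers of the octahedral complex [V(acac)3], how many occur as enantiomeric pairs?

The six octahedral sites form three mutually perpendicular trans pairs.
Each acac is bidentate and must span two cis positions.
Only one geometric arrangement is possible; it has no improper symmetry element, so it exists as a pair of enantiomers (2 stereoisomers).

1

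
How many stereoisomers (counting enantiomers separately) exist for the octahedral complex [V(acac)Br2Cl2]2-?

4

In an octahedral complex each vertex has one trans partner and four cis neighbours.
Each acac is bidentate and must span two cis positions.
Systematic placement gives 3 geometric isomers: Br trans, Cl cis; Br cis, Cl cis (chiral); Br cis, Cl trans.
One of these lacks any improper symmetry element and so occurs as an enantiomeric pair, giving 3 + 1 = 4 stereoisomers in total.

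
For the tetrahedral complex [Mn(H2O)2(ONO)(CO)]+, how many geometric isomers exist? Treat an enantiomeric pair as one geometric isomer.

1

Only one geometric arrangement is possible.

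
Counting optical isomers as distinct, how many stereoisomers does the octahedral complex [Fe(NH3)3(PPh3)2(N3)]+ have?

In an octahedral complex each vertex has one trans partner and four cis neighbours.
Systematic placement gives 3 geometric isomers: NH3 mer, PPh3 trans; NH3 fac, PPh3 cis; NH3 mer, PPh3 cis.
Each arrangement has an internal mirror plane or centre of symmetry, so none is chiral.

3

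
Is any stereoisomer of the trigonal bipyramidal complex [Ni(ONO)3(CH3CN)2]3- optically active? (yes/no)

no

A trigonal bipyramid has two axial and three equatorial sites, which are chemically inequivalent.
There are 3 geometric isomers: CH3CN both axial; CH3CN one axial, one equatorial; CH3CN both equatorial.
Each arrangement has an internal mirror plane or centre of symmetry, so none is chiral.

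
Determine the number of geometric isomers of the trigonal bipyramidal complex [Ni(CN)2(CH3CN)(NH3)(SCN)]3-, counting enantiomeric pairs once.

7

A trigonal bipyramid has two axial and three equatorial sites, which are chemically inequivalent.
Exhaustive case analysis gives 7 geometric isomers.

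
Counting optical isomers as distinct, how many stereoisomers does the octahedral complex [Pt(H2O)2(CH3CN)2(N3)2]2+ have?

6

The six octahedral sites form three mutually perpendicular trans pairs.
Working through the distinct placements yields 5 geometric isomers: H2O trans, CH3CN trans, N3 trans; H2O cis, CH3CN trans, N3 cis; H2O cis, CH3CN cis, N3 trans; H2O cis, CH3CN cis, N3 cis (chiral); H2O trans, CH3CN cis, N3 cis.
One of these lacks any improper symmetry element and so occurs as an enantiomeric pair, giving 5 + 1 = 6 stereoisomers in total.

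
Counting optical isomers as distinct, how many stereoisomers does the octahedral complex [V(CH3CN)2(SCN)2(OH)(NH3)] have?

Systematic placement gives 6 geometric isomers: CH3CN trans, SCN trans; CH3CN trans, SCN cis; CH3CN cis, SCN trans; CH3CN cis, SCN cis (3 arrangements, 2 chiral).
Of these, 2 lack any improper symmetry element and so occur as enantiomeric pairs, giving 6 + 2 = 8 stereoisomers in total.

8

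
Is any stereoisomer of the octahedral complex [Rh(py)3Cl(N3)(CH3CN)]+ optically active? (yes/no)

yes

In an octahedral complex each vertex has one trans partner and four cis neighbours.
Working through the distinct placements yields 4 geometric isomers: py mer (3 arrangements); py fac (chiral).
One of these lacks any improper symmetry element and so occurs as an enantiomeric pair, giving 4 + 1 = 5 stereoisomers in total.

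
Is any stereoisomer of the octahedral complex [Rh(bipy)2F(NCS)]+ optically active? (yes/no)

yes

The six octahedral sites form three mutually perpendicular trans pairs.
Each bipy is bidentate and must span two cis positions.
Working through the distinct placements yields 2 geometric isomers: F and NCS mutually trans; F and NCS mutually cis (chiral).
One of these lacks any improper symmetry element and so occurs as an enantiomeric pair, giving 2 + 1 = 3 stereoisomers in total.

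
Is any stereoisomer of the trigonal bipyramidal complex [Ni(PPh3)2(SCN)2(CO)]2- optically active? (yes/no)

yes

In a trigonal bipyramid the two axial positions differ from the three equatorial ones.
Systematic enumeration (placing each ligand type in turn and discarding arrangements equivalent by rotation or reflection) gives 5 geometric isomers.
One of these lacks any improper symmetry element and so occurs as an enantiomeric pair, giving 5 + 1 = 6 stereoisomers in total.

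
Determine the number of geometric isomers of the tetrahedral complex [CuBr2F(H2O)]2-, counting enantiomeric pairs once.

All four vertices of a tetrahedron are equivalent and mutually adjacent, so cis/trans isomerism cannot arise.
Only one geometric arrangement is possible.

1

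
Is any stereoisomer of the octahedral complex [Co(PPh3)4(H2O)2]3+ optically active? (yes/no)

no

Working through the distinct placements yields 2 geometric isomers: H2O trans; H2O cis.
Each arrangement has an internal mirror plane or centre of symmetry, so none is chiral.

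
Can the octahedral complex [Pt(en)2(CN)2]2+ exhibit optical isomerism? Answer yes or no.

yes

The six octahedral sites form three mutually perpendicular trans pairs.
Each en is bidentate and must span two cis positions.
There are 2 geometric isomers: CN trans; CN cis (chiral).
One of these lacks any improper symmetry element and so occurs as an enantiomeric pair, giving 2 + 1 = 3 stereoisomers in total.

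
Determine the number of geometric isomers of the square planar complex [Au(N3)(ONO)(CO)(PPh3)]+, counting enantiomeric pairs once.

There are 3 geometric isomers: (CO/ONO trans, N3/PPh3 trans); (CO/PPh3 trans, N3/ONO trans); (CO/N3 trans, ONO/PPh3 trans).

3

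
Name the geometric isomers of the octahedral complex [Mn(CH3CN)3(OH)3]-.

fac and mer

The six octahedral sites form three mutually perpendicular trans pairs.
Working through the distinct placements yields 2 geometric isomers: CH3CN mer; CH3CN fac.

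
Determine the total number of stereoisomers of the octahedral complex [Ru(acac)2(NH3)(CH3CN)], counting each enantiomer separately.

3

Each acac is bidentate and must span two cis positions.
There are 2 geometric isomers: NH3 and CH3CN mutually trans; NH3 and CH3CN mutually cis (chiral).
One of these lacks any improper symmetry element and so occurs as an enantiomeric pair, giving 2 + 1 = 3 stereoisomers in total.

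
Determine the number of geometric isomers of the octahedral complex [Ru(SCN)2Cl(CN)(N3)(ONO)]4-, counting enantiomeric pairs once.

9

In an octahedral complex each vertex has one trans partner and four cis neighbours.
Systematic enumeration (placing each ligand type in turn and discarding arrangements equivalent by rotation or reflection) gives 9 geometric isomers.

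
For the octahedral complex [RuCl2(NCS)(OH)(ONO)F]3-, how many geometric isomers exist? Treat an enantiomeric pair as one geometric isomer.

The six octahedral sites form three mutually perpendicular trans pairs.
Exhaustive case analysis gives 9 geometric isomers.

9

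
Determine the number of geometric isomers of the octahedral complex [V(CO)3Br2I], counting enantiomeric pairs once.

3

In an octahedral complex each vertex has one trans partner and four cis neighbours.
Working through the distinct placements yields 3 geometric isomers: CO mer, Br trans; CO fac, Br cis; CO mer, Br cis.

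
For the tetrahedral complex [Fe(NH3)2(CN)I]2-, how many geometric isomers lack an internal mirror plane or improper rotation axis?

Only one geometric arrangement is possible.

0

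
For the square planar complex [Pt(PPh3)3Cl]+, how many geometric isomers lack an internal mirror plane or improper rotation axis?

A square has two trans pairs of vertices; adjacent vertices are cis.
Only one geometric arrangement is possible.

0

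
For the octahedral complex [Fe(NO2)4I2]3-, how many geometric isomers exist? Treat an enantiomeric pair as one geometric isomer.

2

An octahedron has six vertices in three trans pairs; every non-trans pair is cis.
Working through the distinct placements yields 2 geometric isomers: I trans; I cis.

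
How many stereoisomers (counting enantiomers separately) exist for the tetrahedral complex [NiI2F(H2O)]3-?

All four vertices of a tetrahedron are equivalent and mutually adjacent, so cis/trans isomerism cannot arise.
Only one geometric arrangement is possible.

1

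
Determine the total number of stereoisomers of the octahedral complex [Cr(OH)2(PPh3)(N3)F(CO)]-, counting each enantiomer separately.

15

Systematic enumeration (placing each ligand type in turn and discarding arrangements equivalent by rotation or reflection) gives 9 geometric isomers.
Of these, 6 lack any improper symmetry element and so occur as enantiomeric pairs, giving 9 + 6 = 15 stereoisomers in total.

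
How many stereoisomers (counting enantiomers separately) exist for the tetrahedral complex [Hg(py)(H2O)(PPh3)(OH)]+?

In a tetrahedral complex all four positions are equivalent and every pair of ligands is adjacent — there is no cis/trans distinction.
Only one geometric arrangement is possible; it has no improper symmetry element, so it exists as a pair of enantiomers (2 stereoisomers).

2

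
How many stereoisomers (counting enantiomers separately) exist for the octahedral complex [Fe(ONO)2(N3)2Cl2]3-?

6

The distinct arrangements are (5 in all): ONO trans, N3 trans, Cl trans; ONO cis, N3 cis, Cl trans; ONO trans, N3 cis, Cl cis; ONO cis, N3 cis, Cl cis (chiral); ONO cis, N3 trans, Cl cis.
One of these lacks any improper symmetry element and so occurs as an enantiomeric pair, giving 5 + 1 = 6 stereoisomers in total.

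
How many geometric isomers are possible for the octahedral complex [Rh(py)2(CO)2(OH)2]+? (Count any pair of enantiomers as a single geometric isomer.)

An octahedron has six vertices in three trans pairs; every non-trans pair is cis.
There are 5 geometric isomers: py trans, CO trans, OH trans; py cis, CO trans, OH cis; py trans, CO cis, OH cis; py cis, CO cis, OH cis (chiral); py cis, CO cis, OH trans.

5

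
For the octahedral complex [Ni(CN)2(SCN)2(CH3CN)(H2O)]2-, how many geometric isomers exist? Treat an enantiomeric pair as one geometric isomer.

6

Working through the distinct placements yields 6 geometric isomers: CN cis, SCN trans; CN cis, SCN cis (3 arrangements, 2 chiral); CN trans, SCN trans; CN trans, SCN cis.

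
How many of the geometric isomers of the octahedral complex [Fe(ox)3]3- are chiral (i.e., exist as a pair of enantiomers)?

An octahedron has six vertices in three trans pairs; every non-trans pair is cis.
Each ox is bidentate and must span two cis positions.
Only one geometric arrangement is possible; it has no improper symmetry element, so it exists as a pair of enantiomers (2 stereoisomers).

1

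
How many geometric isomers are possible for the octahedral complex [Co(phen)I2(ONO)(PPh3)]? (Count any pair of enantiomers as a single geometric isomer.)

In an octahedral complex each vertex has one trans partner and four cis neighbours.
Each phen is bidentate and must span two cis positions.
Systematic placement gives 4 geometric isomers: I trans; I cis (3 arrangements, 2 chiral).

4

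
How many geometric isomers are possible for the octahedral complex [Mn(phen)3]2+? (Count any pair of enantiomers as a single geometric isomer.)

Each phen is bidentate and must span two cis positions.
Only one geometric arrangement is possible; it has no improper symmetry element, so it exists as a pair of enantiomers (2 stereoisomers).

1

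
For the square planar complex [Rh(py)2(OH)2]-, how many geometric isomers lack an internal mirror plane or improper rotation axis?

In a square planar complex each vertex has one trans partner and two cis neighbours.
The distinct arrangements are (2 in all): py cis; py trans.
Each arrangement has an internal mirror plane or centre of symmetry, so none is chiral.

0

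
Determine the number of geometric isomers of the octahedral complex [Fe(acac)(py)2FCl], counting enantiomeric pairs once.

4

In an octahedral complex each vertex has one trans partner and four cis neighbours.
Each acac is bidentate and must span two cis positions.
The distinct arrangements are (4 in all): py cis (3 arrangements, 2 chiral); py trans.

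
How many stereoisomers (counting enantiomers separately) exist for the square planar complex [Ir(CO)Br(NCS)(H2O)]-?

3

In a square planar complex each vertex has one trans partner and two cis neighbours.
Working through the distinct placements yields 3 geometric isomers: (Br/H2O trans, CO/NCS trans); (Br/NCS trans, CO/H2O trans); (Br/CO trans, H2O/NCS trans).
Each arrangement has an internal mirror plane or centre of symmetry, so none is chiral.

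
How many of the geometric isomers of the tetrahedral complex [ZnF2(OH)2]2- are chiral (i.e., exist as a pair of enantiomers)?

0

Only one geometric arrangement is possible.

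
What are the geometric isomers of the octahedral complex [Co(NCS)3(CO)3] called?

The six octahedral sites form three mutually perpendicular trans pairs.
Systematic placement gives 2 geometric isomers: NCS mer; NCS fac.

fac and mer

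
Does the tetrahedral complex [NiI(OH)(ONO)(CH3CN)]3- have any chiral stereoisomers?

yes

In a tetrahedral complex all four positions are equivalent and every pair of ligands is adjacent — there is no cis/trans distinction.
Only one geometric arrangement is possible; it has no improper symmetry element, so it exists as a pair of enantiomers (2 stereoisomers).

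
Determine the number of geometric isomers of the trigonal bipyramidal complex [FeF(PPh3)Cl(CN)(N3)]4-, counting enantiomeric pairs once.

In a trigonal bipyramid the two axial positions differ from the three equatorial ones.
Placing the ligands in turn and identifying arrangements related by rotation or reflection leaves 10 distinct geometric isomers.

10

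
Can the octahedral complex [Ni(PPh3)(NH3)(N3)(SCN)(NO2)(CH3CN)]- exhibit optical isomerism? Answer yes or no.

An octahedron has six vertices in three trans pairs; every non-trans pair is cis.
Systematic enumeration (placing each ligand type in turn and discarding arrangements equivalent by rotation or reflection) gives 15 geometric isomers.
Of these, 15 lack any improper symmetry element and so occur as enantiomeric pairs, giving 15 + 15 = 30 stereoisomers in total.

yes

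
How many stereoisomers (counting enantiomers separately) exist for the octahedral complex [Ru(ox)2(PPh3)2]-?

3

The six octahedral sites form three mutually perpendicular trans pairs.
Each ox is bidentate and must span two cis positions.
Working through the distinct placements yields 2 geometric isomers: PPh3 trans; PPh3 cis (chiral).
One of these lacks any improper symmetry element and so occurs as an enantiomeric pair, giving 2 + 1 = 3 stereoisomers in total.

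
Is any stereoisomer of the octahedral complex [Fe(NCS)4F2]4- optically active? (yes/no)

no

There are 2 geometric isomers: F trans; F cis.
Each arrangement has an internal mirror plane or centre of symmetry, so none is chiral.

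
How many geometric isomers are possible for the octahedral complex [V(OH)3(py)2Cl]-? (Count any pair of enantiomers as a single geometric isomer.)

In an octahedral complex each vertex has one trans partner and four cis neighbours.
The distinct arrangements are (3 in all): OH mer, py trans; OH fac, py cis; OH mer, py cis.

3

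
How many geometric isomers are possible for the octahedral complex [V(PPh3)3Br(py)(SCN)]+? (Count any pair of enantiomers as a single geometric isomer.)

In an octahedral complex each vertex has one trans partner and four cis neighbours.
The distinct arrangements are (4 in all): PPh3 mer (3 arrangements); PPh3 fac (chiral).

4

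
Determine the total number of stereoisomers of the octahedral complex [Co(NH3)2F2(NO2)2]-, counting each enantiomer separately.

6

An octahedron has six vertices in three trans pairs; every non-trans pair is cis.
Systematic placement gives 5 geometric isomers: NH3 trans, F trans, NO2 trans; NH3 cis, F trans, NO2 cis; NH3 cis, F cis, NO2 trans; NH3 cis, F cis, NO2 cis (chiral); NH3 trans, F cis, NO2 cis.
One of these lacks any improper symmetry element and so occurs as an enantiomeric pair, giving 5 + 1 = 6 stereoisomers in total.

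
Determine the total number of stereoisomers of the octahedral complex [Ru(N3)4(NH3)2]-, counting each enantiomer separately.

2

In an octahedral complex each vertex has one trans partner and four cis neighbours.
There are 2 geometric isomers: NH3 trans; NH3 cis.
Each arrangement has an internal mirror plane or centre of symmetry, so none is chiral.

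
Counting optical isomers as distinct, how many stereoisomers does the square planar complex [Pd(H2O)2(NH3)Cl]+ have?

2

Systematic placement gives 2 geometric isomers: H2O cis; H2O trans.
Each arrangement has an internal mirror plane or centre of symmetry, so none is chiral.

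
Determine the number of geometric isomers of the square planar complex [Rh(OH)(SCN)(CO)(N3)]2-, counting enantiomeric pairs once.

3

Working through the distinct placements yields 3 geometric isomers: (CO/OH trans, N3/SCN trans); (CO/SCN trans, N3/OH trans); (CO/N3 trans, OH/SCN trans).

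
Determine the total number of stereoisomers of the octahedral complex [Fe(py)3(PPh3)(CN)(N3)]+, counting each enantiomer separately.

5

The six octahedral sites form three mutually perpendicular trans pairs.
The distinct arrangements are (4 in all): py mer (3 arrangements); py fac (chiral).
One of these lacks any improper symmetry element and so occurs as an enantiomeric pair, giving 4 + 1 = 5 stereoisomers in total.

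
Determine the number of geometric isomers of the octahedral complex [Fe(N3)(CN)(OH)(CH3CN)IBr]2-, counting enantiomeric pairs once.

15

An octahedron has six vertices in three trans pairs; every non-trans pair is cis.
Placing the ligands in turn and identifying arrangements related by rotation or reflection leaves 15 distinct geometric isomers.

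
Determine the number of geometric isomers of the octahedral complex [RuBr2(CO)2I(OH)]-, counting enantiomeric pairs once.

6

An octahedron has six vertices in three trans pairs; every non-trans pair is cis.
The distinct arrangements are (6 in all): Br trans, CO trans; Br trans, CO cis; Br cis, CO cis (3 arrangements, 2 chiral); Br cis, CO trans.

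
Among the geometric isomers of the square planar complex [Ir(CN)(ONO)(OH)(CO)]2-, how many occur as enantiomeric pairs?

In a square planar complex each vertex has one trans partner and two cis neighbours.
There are 3 geometric isomers: (CN/OH trans, CO/ONO trans); (CN/ONO trans, CO/OH trans); (CN/CO trans, OH/ONO trans).
Each arrangement has an internal mirror plane or centre of symmetry, so none is chiral.

0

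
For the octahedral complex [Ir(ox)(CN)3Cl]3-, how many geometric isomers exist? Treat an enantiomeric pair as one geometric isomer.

Each ox is bidentate and must span two cis positions.
There are 2 geometric isomers: CN mer; CN fac.

2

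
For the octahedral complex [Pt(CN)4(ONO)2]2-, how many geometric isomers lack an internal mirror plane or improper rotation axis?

In an octahedral complex each vertex has one trans partner and four cis neighbours.
Working through the distinct placements yields 2 geometric isomers: ONO trans; ONO cis.
Each arrangement has an internal mirror plane or centre of symmetry, so none is chiral.

0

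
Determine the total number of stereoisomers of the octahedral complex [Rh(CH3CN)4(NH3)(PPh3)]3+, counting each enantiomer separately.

The six octahedral sites form three mutually perpendicular trans pairs.
There are 2 geometric isomers: NH3 and PPh3 mutually trans; NH3 and PPh3 mutually cis.
Each arrangement has an internal mirror plane or centre of symmetry, so none is chiral.

2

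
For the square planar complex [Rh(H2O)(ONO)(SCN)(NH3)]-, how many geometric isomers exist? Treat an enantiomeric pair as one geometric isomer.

3

Systematic placement gives 3 geometric isomers: (H2O/ONO trans, NH3/SCN trans); (H2O/SCN trans, NH3/ONO trans); (H2O/NH3 trans, ONO/SCN trans).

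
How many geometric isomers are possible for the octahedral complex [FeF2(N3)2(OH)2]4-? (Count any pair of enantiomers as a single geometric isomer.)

The distinct arrangements are (5 in all): F trans, N3 trans, OH trans; F trans, N3 cis, OH cis; F cis, N3 cis, OH trans; F cis, N3 cis, OH cis (chiral); F cis, N3 trans, OH cis.

5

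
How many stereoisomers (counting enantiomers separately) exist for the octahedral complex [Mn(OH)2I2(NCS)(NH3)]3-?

In an octahedral complex each vertex has one trans partner and four cis neighbours.
The distinct arrangements are (6 in all): OH trans, I trans; OH cis, I trans; OH trans, I cis; OH cis, I cis (3 arrangements, 2 chiral).
Of these, 2 lack any improper symmetry element and so occur as enantiomeric pairs, giving 6 + 2 = 8 stereoisomers in total.

8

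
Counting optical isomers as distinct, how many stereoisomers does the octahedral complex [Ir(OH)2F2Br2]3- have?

Working through the distinct placements yields 5 geometric isomers: OH trans, F trans, Br trans; OH cis, F cis, Br trans; OH trans, F cis, Br cis; OH cis, F cis, Br cis (chiral); OH cis, F trans, Br cis.
One of these lacks any improper symmetry element and so occurs as an enantiomeric pair, giving 5 + 1 = 6 stereoisomers in total.

6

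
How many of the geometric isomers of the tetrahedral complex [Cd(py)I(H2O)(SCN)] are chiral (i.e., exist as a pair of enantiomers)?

Only one geometric arrangement is possible; it has no improper symmetry element, so it exists as a pair of enantiomers (2 stereoisomers).

1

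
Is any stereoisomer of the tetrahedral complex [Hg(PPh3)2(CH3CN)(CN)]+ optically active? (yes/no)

no

All four vertices of a tetrahedron are equivalent and mutually adjacent, so cis/trans isomerism cannot arise.
Only one geometric arrangement is possible.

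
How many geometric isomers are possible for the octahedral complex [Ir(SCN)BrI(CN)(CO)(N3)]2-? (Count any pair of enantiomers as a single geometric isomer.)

15

An octahedron has six vertices in three trans pairs; every non-trans pair is cis.
Exhaustive case analysis gives 15 geometric isomers.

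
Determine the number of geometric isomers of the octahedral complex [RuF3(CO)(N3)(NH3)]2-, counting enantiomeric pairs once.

4

The six octahedral sites form three mutually perpendicular trans pairs.
Working through the distinct placements yields 4 geometric isomers: F mer (3 arrangements); F fac (chiral).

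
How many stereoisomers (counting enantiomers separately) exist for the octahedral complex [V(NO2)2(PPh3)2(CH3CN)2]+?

6

Systematic placement gives 5 geometric isomers: NO2 trans, PPh3 trans, CH3CN trans; NO2 cis, PPh3 cis, CH3CN trans; NO2 cis, PPh3 trans, CH3CN cis; NO2 cis, PPh3 cis, CH3CN cis (chiral); NO2 trans, PPh3 cis, CH3CN cis.
One of these lacks any improper symmetry element and so occurs as an enantiomeric pair, giving 5 + 1 = 6 stereoisomers in total.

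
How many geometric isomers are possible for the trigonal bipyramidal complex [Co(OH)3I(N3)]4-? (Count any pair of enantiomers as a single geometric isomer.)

In a trigonal bipyramid the two axial positions differ from the three equatorial ones.
There are 4 geometric isomers: I axial, N3 axial; I axial, N3 equatorial; I equatorial, N3 axial; I equatorial, N3 equatorial.

4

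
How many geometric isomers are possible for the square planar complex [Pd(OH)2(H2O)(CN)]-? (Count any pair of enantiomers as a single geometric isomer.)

A square has two trans pairs of vertices; adjacent vertices are cis.
Systematic placement gives 2 geometric isomers: OH cis; OH trans.

2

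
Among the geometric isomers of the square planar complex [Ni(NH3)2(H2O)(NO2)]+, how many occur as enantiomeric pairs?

In a square planar complex each vertex has one trans partner and two cis neighbours.
Systematic placement gives 2 geometric isomers: NH3 cis; NH3 trans.
Each arrangement has an internal mirror plane or centre of symmetry, so none is chiral.

0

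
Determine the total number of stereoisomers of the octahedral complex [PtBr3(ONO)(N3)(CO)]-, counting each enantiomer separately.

An octahedron has six vertices in three trans pairs; every non-trans pair is cis.
Working through the distinct placements yields 4 geometric isomers: Br mer (3 arrangements); Br fac (chiral).
One of these lacks any improper symmetry element and so occurs as an enantiomeric pair, giving 4 + 1 = 5 stereoisomers in total.

5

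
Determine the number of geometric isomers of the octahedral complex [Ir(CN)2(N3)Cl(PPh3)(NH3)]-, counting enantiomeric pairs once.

Systematic enumeration (placing each ligand type in turn and discarding arrangements equivalent by rotation or reflection) gives 9 geometric isomers.

9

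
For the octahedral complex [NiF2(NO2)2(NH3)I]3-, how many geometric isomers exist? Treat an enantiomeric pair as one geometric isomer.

6

An octahedron has six vertices in three trans pairs; every non-trans pair is cis.
Systematic placement gives 6 geometric isomers: F trans, NO2 trans; F trans, NO2 cis; F cis, NO2 trans; F cis, NO2 cis (3 arrangements, 2 chiral).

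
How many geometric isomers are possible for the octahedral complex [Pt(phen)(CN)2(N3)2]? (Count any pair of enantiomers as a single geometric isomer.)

Each phen is bidentate and must span two cis positions.
The distinct arrangements are (3 in all): CN trans, N3 cis; CN cis, N3 cis (chiral); CN cis, N3 trans.

3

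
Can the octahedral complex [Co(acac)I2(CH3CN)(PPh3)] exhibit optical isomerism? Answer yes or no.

yes

The six octahedral sites form three mutually perpendicular trans pairs.
Each acac is bidentate and must span two cis positions.
Systematic placement gives 4 geometric isomers: I cis (3 arrangements, 2 chiral); I trans.
Of these, 2 lack any improper symmetry element and so occur as enantiomeric pairs, giving 4 + 2 = 6 stereoisomers in total.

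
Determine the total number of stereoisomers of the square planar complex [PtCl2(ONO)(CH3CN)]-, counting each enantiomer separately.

A square has two trans pairs of vertices; adjacent vertices are cis.
Working through the distinct placements yields 2 geometric isomers: Cl cis; Cl trans.
Each arrangement has an internal mirror plane or centre of symmetry, so none is chiral.

2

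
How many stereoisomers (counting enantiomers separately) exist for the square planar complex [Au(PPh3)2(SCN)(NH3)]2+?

2

A square has two trans pairs of vertices; adjacent vertices are cis.
The distinct arrangements are (2 in all): PPh3 cis; PPh3 trans.
Each arrangement has an internal mirror plane or centre of symmetry, so none is chiral.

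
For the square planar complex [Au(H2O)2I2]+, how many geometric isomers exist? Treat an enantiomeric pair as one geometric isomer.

2

There are 2 geometric isomers: H2O cis; H2O trans.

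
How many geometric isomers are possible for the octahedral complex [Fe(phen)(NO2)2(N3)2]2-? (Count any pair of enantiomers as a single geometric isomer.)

3

An octahedron has six vertices in three trans pairs; every non-trans pair is cis.
Each phen is bidentate and must span two cis positions.
The distinct arrangements are (3 in all): NO2 cis, N3 trans; NO2 cis, N3 cis (chiral); NO2 trans, N3 cis.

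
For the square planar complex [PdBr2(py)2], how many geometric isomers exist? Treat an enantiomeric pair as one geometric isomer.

2

The distinct arrangements are (2 in all): Br cis; Br trans.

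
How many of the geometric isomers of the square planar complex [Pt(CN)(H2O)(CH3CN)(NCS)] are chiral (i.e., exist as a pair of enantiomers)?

In a square planar complex each vertex has one trans partner and two cis neighbours.
Working through the distinct placements yields 3 geometric isomers: (CH3CN/H2O trans, CN/NCS trans); (CH3CN/NCS trans, CN/H2O trans); (CH3CN/CN trans, H2O/NCS trans).
Each arrangement has an internal mirror plane or centre of symmetry, so none is chiral.

0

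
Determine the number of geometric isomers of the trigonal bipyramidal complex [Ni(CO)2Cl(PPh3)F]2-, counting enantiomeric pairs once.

7

Exhaustive case analysis gives 7 geometric isomers.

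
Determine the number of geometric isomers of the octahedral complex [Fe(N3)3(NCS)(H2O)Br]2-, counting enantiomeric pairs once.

4

The six octahedral sites form three mutually perpendicular trans pairs.
There are 4 geometric isomers: N3 mer (3 arrangements); N3 fac (chiral).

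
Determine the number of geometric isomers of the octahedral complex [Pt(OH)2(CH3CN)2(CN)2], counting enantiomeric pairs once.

5

The six octahedral sites form three mutually perpendicular trans pairs.
There are 5 geometric isomers: OH trans, CH3CN trans, CN trans; OH cis, CH3CN trans, CN cis; OH trans, CH3CN cis, CN cis; OH cis, CH3CN cis, CN cis (chiral); OH cis, CH3CN cis, CN trans.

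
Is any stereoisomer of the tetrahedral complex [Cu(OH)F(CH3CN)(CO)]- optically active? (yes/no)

yes

All four vertices of a tetrahedron are equivalent and mutually adjacent, so cis/trans isomerism cannot arise.
Only one geometric arrangement is possible; it has no improper symmetry element, so it exists as a pair of enantiomers (2 stereoisomers).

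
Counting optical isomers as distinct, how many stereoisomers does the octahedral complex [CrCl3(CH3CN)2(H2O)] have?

An octahedron has six vertices in three trans pairs; every non-trans pair is cis.
The distinct arrangements are (3 in all): Cl mer, CH3CN trans; Cl fac, CH3CN cis; Cl mer, CH3CN cis.
Each arrangement has an internal mirror plane or centre of symmetry, so none is chiral.

3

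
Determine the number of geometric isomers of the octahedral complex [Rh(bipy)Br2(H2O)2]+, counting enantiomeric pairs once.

Each bipy is bidentate and must span two cis positions.
Working through the distinct placements yields 3 geometric isomers: Br trans, H2O cis; Br cis, H2O cis (chiral); Br cis, H2O trans.

3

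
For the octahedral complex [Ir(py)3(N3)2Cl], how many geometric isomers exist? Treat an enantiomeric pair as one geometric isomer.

The six octahedral sites form three mutually perpendicular trans pairs.
The distinct arrangements are (3 in all): py mer, N3 cis; py mer, N3 trans; py fac, N3 cis.

3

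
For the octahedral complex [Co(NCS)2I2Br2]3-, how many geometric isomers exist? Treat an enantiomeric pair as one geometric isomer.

In an octahedral complex each vertex has one trans partner and four cis neighbours.
There are 5 geometric isomers: NCS trans, I trans, Br trans; NCS cis, I cis, Br trans; NCS trans, I cis, Br cis; NCS cis, I cis, Br cis (chiral); NCS cis, I trans, Br cis.

5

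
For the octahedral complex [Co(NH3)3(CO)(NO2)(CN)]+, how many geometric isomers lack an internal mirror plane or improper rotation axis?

1

Working through the distinct placements yields 4 geometric isomers: NH3 mer (3 arrangements); NH3 fac (chiral).
One of these lacks any improper symmetry element and so occurs as an enantiomeric pair, giving 4 + 1 = 5 stereoisomers in total.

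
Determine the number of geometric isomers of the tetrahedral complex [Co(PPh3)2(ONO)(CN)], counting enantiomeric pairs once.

All four vertices of a tetrahedron are equivalent and mutually adjacent, so cis/trans isomerism cannot arise.
Only one geometric arrangement is possible.

1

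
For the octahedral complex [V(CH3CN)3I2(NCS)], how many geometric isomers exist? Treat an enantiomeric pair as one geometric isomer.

3

The six octahedral sites form three mutually perpendicular trans pairs.
Systematic placement gives 3 geometric isomers: CH3CN mer, I cis; CH3CN mer, I trans; CH3CN fac, I cis.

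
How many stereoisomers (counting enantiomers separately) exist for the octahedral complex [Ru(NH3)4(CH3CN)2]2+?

2

The six octahedral sites form three mutually perpendicular trans pairs.
Working through the distinct placements yields 2 geometric isomers: CH3CN trans; CH3CN cis.
Each arrangement has an internal mirror plane or centre of symmetry, so none is chiral.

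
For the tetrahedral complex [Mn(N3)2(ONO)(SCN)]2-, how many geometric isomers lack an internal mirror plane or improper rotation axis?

0

In a tetrahedral complex all four positions are equivalent and every pair of ligands is adjacent — there is no cis/trans distinction.
Only one geometric arrangement is possible.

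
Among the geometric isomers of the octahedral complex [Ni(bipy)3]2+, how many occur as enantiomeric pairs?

The six octahedral sites form three mutually perpendicular trans pairs.
Each bipy is bidentate and must span two cis positions.
Only one geometric arrangement is possible; it has no improper symmetry element, so it exists as a pair of enantiomers (2 stereoisomers).

1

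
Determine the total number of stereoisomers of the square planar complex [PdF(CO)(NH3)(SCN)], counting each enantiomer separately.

3

In a square planar complex each vertex has one trans partner and two cis neighbours.
The distinct arrangements are (3 in all): (CO/NH3 trans, F/SCN trans); (CO/SCN trans, F/NH3 trans); (CO/F trans, NH3/SCN trans).
Each arrangement has an internal mirror plane or centre of symmetry, so none is chiral.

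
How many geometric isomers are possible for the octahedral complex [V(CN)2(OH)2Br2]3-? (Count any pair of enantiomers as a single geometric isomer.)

5

Working through the distinct placements yields 5 geometric isomers: CN trans, OH trans, Br trans; CN cis, OH cis, Br trans; CN cis, OH trans, Br cis; CN cis, OH cis, Br cis (chiral); CN trans, OH cis, Br cis.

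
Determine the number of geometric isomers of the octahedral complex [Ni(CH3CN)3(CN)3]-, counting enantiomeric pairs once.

In an octahedral complex each vertex has one trans partner and four cis neighbours.
The distinct arrangements are (2 in all): CH3CN mer; CH3CN fac.

2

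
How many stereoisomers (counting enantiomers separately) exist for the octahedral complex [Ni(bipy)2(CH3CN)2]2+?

3

Each bipy is bidentate and must span two cis positions.
Systematic placement gives 2 geometric isomers: CH3CN trans; CH3CN cis (chiral).
One of these lacks any improper symmetry element and so occurs as an enantiomeric pair, giving 2 + 1 = 3 stereoisomers in total.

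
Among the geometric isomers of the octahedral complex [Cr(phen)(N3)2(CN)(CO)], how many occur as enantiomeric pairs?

2

The six octahedral sites form three mutually perpendicular trans pairs.
Each phen is bidentate and must span two cis positions.
There are 4 geometric isomers: N3 cis (3 arrangements, 2 chiral); N3 trans.
Of these, 2 lack any improper symmetry element and so occur as enantiomeric pairs, giving 4 + 2 = 6 stereoisomers in total.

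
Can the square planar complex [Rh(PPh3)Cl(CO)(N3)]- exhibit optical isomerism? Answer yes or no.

no

In a square planar complex each vertex has one trans partner and two cis neighbours.
Working through the distinct placements yields 3 geometric isomers: (CO/N3 trans, Cl/PPh3 trans); (CO/PPh3 trans, Cl/N3 trans); (CO/Cl trans, N3/PPh3 trans).
Each arrangement has an internal mirror plane or centre of symmetry, so none is chiral.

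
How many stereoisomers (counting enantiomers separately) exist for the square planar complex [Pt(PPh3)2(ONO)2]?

A square has two trans pairs of vertices; adjacent vertices are cis.
There are 2 geometric isomers: PPh3 cis; PPh3 trans.
Each arrangement has an internal mirror plane or centre of symmetry, so none is chiral.

2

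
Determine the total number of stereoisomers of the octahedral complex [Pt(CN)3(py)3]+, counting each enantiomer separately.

The six octahedral sites form three mutually perpendicular trans pairs.
There are 2 geometric isomers: CN mer; CN fac.
Each arrangement has an internal mirror plane or centre of symmetry, so none is chiral.

2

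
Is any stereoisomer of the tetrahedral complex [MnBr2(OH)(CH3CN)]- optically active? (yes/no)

no

All four vertices of a tetrahedron are equivalent and mutually adjacent, so cis/trans isomerism cannot arise.
Only one geometric arrangement is possible.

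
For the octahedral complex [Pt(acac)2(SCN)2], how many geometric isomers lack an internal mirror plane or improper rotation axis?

1

An octahedron has six vertices in three trans pairs; every non-trans pair is cis.
Each acac is bidentate and must span two cis positions.
The distinct arrangements are (2 in all): SCN trans; SCN cis (chiral).
One of these lacks any improper symmetry element and so occurs as an enantiomeric pair, giving 2 + 1 = 3 stereoisomers in total.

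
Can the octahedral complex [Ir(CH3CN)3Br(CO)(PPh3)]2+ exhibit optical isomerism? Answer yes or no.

In an octahedral complex each vertex has one trans partner and four cis neighbours.
The distinct arrangements are (4 in all): CH3CN mer (3 arrangements); CH3CN fac (chiral).
One of these lacks any improper symmetry element and so occurs as an enantiomeric pair, giving 4 + 1 = 5 stereoisomers in total.

yes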